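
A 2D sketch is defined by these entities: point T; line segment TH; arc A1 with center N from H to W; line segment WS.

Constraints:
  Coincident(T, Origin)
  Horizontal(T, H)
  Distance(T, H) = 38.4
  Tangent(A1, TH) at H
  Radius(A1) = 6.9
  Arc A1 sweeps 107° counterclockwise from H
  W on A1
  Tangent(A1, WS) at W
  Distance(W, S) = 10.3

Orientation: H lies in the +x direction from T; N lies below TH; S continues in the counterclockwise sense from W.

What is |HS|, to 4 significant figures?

19.11

On A1, H sits at bearing 90° from N; a 107° counterclockwise sweep puts W at bearing 197°, so W = N + 6.9·(cos 197°, sin 197°) = (31.80, -8.917). The tangent condition forces NW to be normal to WS, so WS runs along (−sin 197°, cos 197°); with |WS| = 10.3, S = (34.81, -18.77). Then |HS| = |S − H| = 19.11.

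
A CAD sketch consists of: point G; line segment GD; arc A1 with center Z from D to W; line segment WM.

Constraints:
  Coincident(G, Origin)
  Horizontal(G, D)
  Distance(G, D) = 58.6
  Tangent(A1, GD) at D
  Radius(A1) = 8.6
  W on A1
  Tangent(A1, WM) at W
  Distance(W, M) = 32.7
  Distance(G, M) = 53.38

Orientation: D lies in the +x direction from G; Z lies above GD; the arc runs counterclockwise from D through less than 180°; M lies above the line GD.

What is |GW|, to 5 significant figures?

65.918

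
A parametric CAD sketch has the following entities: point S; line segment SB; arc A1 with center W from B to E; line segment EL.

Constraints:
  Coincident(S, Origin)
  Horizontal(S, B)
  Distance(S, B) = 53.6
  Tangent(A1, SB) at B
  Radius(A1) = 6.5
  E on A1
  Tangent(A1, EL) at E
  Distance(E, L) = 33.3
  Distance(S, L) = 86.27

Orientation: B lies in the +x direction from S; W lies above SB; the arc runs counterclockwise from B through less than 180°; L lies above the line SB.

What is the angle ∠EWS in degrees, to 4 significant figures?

123.9°

Checks: |WE| = 6.500 ✓; ∠(WE, EL) = 90.00° ✓; |EL| = 33.30 ✓; |SL| = 86.27 ✓.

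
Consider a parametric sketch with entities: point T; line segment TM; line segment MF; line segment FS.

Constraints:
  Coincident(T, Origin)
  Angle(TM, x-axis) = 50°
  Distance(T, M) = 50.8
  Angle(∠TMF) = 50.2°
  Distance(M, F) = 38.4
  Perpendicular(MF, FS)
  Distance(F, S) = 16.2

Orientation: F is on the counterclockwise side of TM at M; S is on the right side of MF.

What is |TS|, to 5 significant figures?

55.541

∠TMF = 50.2°, so MF runs at 50.0° + (180° − 50.2°) = 179.80° from the x-axis; with |MF| = 38.4, F = M + 38.4·(cos 179.80°, sin 179.80°) = (-5.7462, 39.049). MF is perpendicular to FS; with |FS| = 16.2 on the right of MF, S = F + 16.2·(0.0034907, 0.99999) = (-5.6896, 55.249). Then |TS| = |S − T| = 55.541.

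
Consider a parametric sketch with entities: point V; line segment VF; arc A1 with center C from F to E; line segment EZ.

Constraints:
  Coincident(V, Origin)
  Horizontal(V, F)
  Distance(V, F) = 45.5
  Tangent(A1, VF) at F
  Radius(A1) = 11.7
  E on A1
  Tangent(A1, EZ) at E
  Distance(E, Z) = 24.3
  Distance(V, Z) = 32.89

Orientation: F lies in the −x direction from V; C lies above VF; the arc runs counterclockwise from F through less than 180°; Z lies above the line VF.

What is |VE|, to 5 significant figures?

36.326

Checks: |CE| = 11.70 ✓; ∠(CE, EZ) = 90.00° ✓; |EZ| = 24.30 ✓; |VZ| = 32.89 ✓.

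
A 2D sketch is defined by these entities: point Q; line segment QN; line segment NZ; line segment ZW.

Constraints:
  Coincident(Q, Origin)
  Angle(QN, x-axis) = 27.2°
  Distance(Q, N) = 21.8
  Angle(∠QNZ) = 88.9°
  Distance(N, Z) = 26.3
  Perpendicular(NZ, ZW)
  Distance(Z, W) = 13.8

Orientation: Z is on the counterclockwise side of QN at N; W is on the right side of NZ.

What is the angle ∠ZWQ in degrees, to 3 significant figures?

36.0°

Q is at the origin; QN runs at 27.2° with length 21.8, so N = 21.8·(cos 27.2°, sin 27.2°) = (19.4, 9.96). ∠QNZ = 88.9°, so NZ runs at 27.2° + (180° − 88.9°) = 118° from the x-axis; with |NZ| = 26.3, Z = N + 26.3·(cos 118°, sin 118°) = (6.92, 33.1). NZ ⟂ ZW; with |ZW| = 13.8 on the right of NZ, W = Z + 13.8·(0.880, 0.474) = (19.1, 39.7). Then cos ∠ZWQ = WZ·WQ / (|WZ||WQ|), giving 36.0°.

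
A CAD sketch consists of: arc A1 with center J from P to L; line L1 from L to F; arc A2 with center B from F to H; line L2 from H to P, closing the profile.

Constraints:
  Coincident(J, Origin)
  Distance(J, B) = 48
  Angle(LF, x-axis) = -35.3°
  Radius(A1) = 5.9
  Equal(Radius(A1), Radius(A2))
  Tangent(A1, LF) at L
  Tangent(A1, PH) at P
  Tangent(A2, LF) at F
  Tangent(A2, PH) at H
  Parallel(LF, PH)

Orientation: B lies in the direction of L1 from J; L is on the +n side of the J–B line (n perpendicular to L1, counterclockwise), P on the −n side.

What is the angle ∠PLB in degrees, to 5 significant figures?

82.993°

J is at the origin and B lies 48.0 along u from J, so B = 48.0·u = (39.175, -27.737). Tangency of A1 to both parallel lines with radius 5.9 puts L and P at J ± 5.9·n: L = (3.4094, 4.8152), P = (-3.4094, -4.8152). Then cos ∠PLB = LP·LB / (|LP||LB|), giving 82.993°.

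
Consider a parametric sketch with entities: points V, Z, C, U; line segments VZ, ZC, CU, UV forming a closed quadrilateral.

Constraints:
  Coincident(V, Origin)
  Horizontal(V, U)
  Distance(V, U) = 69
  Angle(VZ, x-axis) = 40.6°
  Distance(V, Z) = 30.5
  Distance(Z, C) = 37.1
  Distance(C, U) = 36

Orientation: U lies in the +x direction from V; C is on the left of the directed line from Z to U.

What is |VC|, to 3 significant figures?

66.8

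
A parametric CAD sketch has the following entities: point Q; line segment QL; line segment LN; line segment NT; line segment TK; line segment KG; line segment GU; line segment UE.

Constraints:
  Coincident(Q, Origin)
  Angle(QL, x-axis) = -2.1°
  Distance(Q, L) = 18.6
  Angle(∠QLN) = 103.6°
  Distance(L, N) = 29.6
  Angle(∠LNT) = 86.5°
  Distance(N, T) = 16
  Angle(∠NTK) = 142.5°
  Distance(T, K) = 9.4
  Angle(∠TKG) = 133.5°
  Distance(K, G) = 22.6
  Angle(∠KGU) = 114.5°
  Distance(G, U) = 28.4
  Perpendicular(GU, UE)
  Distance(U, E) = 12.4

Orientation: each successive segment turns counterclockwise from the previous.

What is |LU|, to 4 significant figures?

13.08

∠TKG = 133.5° gives KG at -108.2° from the x-axis; with |KG| = 22.6, G = (-4.599, 5.709). ∠KGU = 114.5° gives GU at -42.70° from the x-axis; with |GU| = 28.4, U = (16.27, -13.55). Then |LU| = |U − L| = 13.08.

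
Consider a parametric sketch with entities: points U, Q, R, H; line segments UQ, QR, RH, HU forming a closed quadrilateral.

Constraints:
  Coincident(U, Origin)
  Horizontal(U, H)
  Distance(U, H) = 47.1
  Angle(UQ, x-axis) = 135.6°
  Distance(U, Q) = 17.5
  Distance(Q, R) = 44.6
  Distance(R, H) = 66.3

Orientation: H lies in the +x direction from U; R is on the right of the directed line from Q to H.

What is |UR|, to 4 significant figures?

34.08

U is at the origin; UH is horizontal with |UH| = 47.1 and H in +x, so H = (47.1, 0). UQ runs at 135.6° with |UQ| = 17.5, so Q = (-12.50, 12.24). R is determined by |QR| = 44.6 and |RH| = 66.3 together: it lies at the intersection of circle(Q, 44.6) and circle(H, 66.3). With |QH| = 60.85, the foot of the radical line on QH is 10.65 from Q and the perpendicular offset is √(44.6² − 10.65²) = 43.31. Taking the right-of-QH solution: R = (-10.79, -32.32).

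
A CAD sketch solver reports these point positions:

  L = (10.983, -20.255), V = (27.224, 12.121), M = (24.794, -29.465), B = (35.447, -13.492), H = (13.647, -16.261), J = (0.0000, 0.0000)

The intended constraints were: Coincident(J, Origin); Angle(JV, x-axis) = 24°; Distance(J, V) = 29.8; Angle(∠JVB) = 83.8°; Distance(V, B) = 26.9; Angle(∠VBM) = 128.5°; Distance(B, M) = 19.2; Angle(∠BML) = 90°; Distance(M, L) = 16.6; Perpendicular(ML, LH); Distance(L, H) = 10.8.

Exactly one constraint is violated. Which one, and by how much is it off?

Distance(L, H) = 10.8 — off by 6.00.

J = (0.00, 0.00) ✓; JV at 24.00° ✓; |JV| = 29.80 ✓; ∠JVB = 83.80° ✓; |VB| = 26.90 ✓; ∠VBM = 128.5° ✓; |BM| = 19.20 ✓; ∠BML = 90.00° ✓; |ML| = 16.60 ✓; ∠(ML, LH) = 90.01° ✓; |LH| = 4.801 ✗.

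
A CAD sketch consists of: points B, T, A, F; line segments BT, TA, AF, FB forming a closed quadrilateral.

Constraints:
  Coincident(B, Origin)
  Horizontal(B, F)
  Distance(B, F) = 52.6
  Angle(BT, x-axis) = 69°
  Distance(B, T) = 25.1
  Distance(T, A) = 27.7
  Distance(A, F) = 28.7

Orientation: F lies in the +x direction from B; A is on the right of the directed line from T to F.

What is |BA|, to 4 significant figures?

23.90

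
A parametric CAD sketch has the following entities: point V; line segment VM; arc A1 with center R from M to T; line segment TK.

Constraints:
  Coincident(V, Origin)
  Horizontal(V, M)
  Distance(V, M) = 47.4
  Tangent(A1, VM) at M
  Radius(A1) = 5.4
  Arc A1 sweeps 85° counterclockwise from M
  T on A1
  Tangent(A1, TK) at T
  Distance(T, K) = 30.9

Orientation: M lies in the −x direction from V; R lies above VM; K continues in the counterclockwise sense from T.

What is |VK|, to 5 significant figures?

53.122

V is at the origin; VM is horizontal with |VM| = 47.4 and M on the −x side, so M = (-47.400, 0.0000). Tangency of A1 to VM means the radius RM is perpendicular to VM, so R = M + (0, 5.4) = (-47.400, 5.4000). On A1, M sits at bearing -90° from R; an 85° counterclockwise sweep puts T at bearing -5°, so T = R + 5.4·(cos -5°, sin -5°) = (-42.021, 4.9294). A1 meets TK tangentially, so RT is at right angles to TK, so TK runs along (−sin -5°, cos -5°); with |TK| = 30.9, K = (-39.327, 35.712). Then |VK| = |K − V| = 53.122.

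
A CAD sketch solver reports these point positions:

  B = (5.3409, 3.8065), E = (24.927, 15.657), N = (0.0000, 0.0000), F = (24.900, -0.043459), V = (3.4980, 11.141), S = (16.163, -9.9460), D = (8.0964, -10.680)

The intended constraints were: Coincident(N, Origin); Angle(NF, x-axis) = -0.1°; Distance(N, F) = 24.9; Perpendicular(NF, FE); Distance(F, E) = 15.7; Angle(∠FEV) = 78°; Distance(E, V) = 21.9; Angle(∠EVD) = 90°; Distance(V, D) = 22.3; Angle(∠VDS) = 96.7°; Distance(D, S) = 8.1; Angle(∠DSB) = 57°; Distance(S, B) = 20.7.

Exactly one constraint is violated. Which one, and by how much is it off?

Distance(S, B) = 20.7 — off by 3.20.

N = (0.00, 0.00) ✓; NF at -0.1000° ✓; |NF| = 24.90 ✓; ∠(NF, FE) = 90.00° ✓; |FE| = 15.70 ✓; ∠FEV = 78.00° ✓; |EV| = 21.90 ✓; ∠EVD = 90.00° ✓; |VD| = 22.30 ✓; ∠VDS = 96.70° ✓; |DS| = 8.100 ✓; ∠DSB = 57.00° ✓; |SB| = 17.50 ✗.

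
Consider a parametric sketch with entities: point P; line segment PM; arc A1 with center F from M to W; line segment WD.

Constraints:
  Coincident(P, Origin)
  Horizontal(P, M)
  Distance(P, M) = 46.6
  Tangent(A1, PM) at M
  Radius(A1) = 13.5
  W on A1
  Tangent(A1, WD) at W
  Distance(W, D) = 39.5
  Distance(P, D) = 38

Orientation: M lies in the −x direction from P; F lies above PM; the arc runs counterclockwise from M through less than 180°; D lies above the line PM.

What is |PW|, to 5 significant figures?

36.357

Checks: |PM| = 46.60 ✓; |FW| = 13.50 ✓; ∠(FW, WD) = 90.00° ✓; |WD| = 39.50 ✓; |PD| = 38.00 ✓.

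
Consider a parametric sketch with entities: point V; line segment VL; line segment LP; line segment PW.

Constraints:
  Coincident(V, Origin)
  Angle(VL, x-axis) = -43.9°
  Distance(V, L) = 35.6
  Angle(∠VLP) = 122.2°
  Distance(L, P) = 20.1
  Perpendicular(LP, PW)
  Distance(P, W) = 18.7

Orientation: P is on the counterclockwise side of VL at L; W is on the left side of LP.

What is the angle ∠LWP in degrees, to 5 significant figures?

47.066°

∠VLP = 122.2°, so LP runs at -43.9° + (180° − 122.2°) = 13.900° from the x-axis; with |LP| = 20.1, P = L + 20.1·(cos 13.900°, sin 13.900°) = (45.163, -19.857). The perpendicularity gives PW at right angles to LP; with |PW| = 18.7 on the left of LP, W = P + 18.7·(-0.24023, 0.97072) = (40.671, -1.7041). Then cos ∠LWP = WL·WP / (|WL||WP|), giving 47.066°.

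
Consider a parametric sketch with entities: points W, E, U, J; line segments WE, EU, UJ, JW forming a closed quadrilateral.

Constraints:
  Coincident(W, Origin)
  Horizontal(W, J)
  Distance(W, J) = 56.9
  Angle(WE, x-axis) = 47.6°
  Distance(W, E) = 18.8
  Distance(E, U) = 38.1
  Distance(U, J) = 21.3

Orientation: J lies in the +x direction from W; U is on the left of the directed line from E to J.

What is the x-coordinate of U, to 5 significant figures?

50.244

Checks: |EU| = 38.10 ✓; |UJ| = 21.30 ✓.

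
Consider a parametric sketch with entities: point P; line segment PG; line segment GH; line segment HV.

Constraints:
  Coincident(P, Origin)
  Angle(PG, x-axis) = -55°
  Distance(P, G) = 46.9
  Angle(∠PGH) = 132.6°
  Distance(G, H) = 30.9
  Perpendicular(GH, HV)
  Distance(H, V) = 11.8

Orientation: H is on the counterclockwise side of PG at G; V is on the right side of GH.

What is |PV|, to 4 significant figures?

77.91

∠PGH = 132.6°, so GH runs at -55.0° + (180° − 132.6°) = -7.600° from the x-axis; with |GH| = 30.9, H = G + 30.9·(cos -7.600°, sin -7.600°) = (57.53, -42.50). GH is perpendicular to HV; with |HV| = 11.8 on the right of GH, V = H + 11.8·(-0.1323, -0.9912) = (55.97, -54.20). Then |PV| = |V − P| = 77.91.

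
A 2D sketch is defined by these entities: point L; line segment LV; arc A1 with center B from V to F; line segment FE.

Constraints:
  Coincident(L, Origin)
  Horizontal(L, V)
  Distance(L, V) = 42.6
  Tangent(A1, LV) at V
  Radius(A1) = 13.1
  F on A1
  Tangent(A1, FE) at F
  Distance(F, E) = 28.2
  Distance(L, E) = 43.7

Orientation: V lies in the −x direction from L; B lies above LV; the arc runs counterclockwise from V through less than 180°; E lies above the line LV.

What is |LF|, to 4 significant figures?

31.49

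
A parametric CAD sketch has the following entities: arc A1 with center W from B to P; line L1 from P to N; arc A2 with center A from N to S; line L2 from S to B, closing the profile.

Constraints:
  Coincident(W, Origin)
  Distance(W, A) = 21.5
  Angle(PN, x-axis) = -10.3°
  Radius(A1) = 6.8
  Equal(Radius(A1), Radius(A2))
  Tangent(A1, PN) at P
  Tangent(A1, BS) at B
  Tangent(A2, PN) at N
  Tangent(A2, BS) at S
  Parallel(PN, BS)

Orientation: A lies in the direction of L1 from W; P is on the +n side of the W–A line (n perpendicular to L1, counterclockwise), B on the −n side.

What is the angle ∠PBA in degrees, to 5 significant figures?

72.449°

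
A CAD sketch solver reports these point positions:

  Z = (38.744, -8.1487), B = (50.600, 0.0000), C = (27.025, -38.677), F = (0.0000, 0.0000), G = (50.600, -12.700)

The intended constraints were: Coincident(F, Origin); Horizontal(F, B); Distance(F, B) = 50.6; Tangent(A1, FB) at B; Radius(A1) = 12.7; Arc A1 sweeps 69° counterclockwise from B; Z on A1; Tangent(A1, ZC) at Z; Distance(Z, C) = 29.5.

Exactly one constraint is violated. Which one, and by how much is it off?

Distance(Z, C) = 29.5 — off by 3.20.

F = (0.00, 0.00) ✓; F.y = 0.00, B.y = 0.00 ✓; |FB| = 50.60 ✓; ∠(GB, BF) = 90.00° ✓; |GB| = 12.70 ✓; bearing(G→Z) − bearing(G→B) = 69.00° ✓; |GZ| = 12.70 ✓; ∠(GZ, ZC) = 90.00° ✓; |ZC| = 32.70 ✗.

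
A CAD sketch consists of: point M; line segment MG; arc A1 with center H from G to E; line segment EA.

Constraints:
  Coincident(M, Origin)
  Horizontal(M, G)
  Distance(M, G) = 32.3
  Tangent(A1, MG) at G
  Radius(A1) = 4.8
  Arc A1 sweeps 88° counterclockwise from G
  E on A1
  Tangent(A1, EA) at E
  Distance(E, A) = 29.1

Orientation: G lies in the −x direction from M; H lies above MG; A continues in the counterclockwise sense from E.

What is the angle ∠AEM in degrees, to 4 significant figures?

97.56°

M is at the origin; M and G share the same y with |MG| = 32.3 and G on the −x side, so G = (-32.30, 0.000). Tangency of A1 to MG means the radius HG is perpendicular to MG, so H = G + (0, 4.8) = (-32.30, 4.800). On A1, G sits at bearing -90° from H; an 88° counterclockwise sweep puts E at bearing -2°, so E = H + 4.8·(cos -2°, sin -2°) = (-27.50, 4.632). Tangency of A1 to EA means the radius HE is perpendicular to EA, so EA runs along (−sin -2°, cos -2°); with |EA| = 29.1, A = (-26.49, 33.71). Then cos ∠AEM = EA·EM / (|EA||EM|), giving 97.56°.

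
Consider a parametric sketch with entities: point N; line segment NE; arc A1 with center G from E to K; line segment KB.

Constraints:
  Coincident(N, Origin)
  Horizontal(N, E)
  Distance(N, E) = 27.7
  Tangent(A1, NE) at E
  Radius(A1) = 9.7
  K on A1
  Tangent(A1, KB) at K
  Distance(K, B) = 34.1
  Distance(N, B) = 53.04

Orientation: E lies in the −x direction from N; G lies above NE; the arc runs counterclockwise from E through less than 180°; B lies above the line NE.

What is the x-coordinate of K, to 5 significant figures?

-18.380

Checks: |GK| = 9.700 ✓; ∠(GK, KB) = 90.00° ✓; |KB| = 34.10 ✓; |NB| = 53.04 ✓.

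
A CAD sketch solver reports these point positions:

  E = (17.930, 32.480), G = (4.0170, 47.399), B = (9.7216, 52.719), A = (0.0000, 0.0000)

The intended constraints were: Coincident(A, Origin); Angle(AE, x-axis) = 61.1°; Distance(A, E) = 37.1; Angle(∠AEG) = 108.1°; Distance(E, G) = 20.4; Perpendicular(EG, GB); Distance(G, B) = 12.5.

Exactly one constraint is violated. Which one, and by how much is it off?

Distance(G, B) = 12.5 — off by 4.70.

A = (0.00, 0.00) ✓; AE at 61.10° ✓; |AE| = 37.10 ✓; ∠AEG = 108.1° ✓; |EG| = 20.40 ✓; ∠(EG, GB) = 90.00° ✓; |GB| = 7.800 ✗.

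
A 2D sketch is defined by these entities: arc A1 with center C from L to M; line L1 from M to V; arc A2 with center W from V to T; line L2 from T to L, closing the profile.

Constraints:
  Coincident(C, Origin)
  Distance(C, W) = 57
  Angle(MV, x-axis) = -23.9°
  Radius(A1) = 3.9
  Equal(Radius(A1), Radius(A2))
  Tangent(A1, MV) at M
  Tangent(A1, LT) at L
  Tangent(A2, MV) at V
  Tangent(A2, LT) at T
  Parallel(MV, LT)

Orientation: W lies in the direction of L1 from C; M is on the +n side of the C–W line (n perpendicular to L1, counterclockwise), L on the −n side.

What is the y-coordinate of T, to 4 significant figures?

-26.66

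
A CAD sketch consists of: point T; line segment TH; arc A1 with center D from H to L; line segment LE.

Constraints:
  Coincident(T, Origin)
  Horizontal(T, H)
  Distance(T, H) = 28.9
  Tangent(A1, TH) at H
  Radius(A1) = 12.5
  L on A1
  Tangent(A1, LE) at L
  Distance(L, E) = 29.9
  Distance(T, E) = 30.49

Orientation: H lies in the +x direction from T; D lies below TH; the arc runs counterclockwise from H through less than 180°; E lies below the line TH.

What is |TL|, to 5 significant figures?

19.321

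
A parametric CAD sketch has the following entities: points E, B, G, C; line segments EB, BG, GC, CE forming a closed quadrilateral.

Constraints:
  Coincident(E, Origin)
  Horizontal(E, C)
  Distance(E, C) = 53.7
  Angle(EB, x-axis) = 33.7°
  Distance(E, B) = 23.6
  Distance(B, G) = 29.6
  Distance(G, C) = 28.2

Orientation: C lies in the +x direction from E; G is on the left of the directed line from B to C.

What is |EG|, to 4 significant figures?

53.14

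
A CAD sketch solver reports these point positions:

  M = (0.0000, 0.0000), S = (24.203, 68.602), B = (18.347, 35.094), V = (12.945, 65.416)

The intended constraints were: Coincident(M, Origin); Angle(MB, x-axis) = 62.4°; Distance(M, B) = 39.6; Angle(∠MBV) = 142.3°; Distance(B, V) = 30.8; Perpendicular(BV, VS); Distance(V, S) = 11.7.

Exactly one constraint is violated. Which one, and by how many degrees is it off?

Perpendicular(BV, VS) — off by 5.70°.

M = (0.00, 0.00) ✓; MB at 62.40° ✓; |MB| = 39.60 ✓; ∠MBV = 142.3° ✓; |BV| = 30.80 ✓; ∠(BV, VS) = 84.30° ✗; |VS| = 11.70 ✓.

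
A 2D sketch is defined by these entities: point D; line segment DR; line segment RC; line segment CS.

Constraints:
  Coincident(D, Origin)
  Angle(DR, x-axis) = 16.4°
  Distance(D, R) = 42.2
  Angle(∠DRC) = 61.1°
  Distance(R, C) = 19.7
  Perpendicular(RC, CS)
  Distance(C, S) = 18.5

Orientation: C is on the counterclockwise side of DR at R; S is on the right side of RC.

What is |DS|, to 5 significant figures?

55.449

∠DRC = 61.1°, so RC runs at 16.4° + (180° − 61.1°) = 135.30° from the x-axis; with |RC| = 19.7, C = R + 19.7·(cos 135.30°, sin 135.30°) = (26.480, 25.772). The perpendicularity gives CS at right angles to RC; with |CS| = 18.5 on the right of RC, S = C + 18.5·(0.70339, 0.71080) = (39.493, 38.921). Then |DS| = |S − D| = 55.449.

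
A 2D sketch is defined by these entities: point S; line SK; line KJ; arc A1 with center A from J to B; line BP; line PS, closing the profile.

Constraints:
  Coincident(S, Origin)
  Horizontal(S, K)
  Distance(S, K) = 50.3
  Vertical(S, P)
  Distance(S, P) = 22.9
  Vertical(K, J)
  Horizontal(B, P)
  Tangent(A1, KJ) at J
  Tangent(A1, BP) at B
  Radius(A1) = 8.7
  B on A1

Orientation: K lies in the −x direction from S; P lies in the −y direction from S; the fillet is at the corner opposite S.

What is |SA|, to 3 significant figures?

44.0

S is at the origin; SK is horizontal with |SK| = 50.3 and K on the −x side, so K = (-50.3, 0.00). S and P share the same x with |SP| = 22.9 and P on the −y side, so P = (0.00, -22.9). The virtual corner opposite S is at (-50.3, -22.9). Since A1 is tangent to KJ there, AJ ⟂ KJ and A1 meets BP tangentially, so AB is at right angles to BP, with radius 8.7, so the center A sits 8.7 in from both sides at A = (-41.6, -14.2). Then |SA| = |A − S| = 44.0.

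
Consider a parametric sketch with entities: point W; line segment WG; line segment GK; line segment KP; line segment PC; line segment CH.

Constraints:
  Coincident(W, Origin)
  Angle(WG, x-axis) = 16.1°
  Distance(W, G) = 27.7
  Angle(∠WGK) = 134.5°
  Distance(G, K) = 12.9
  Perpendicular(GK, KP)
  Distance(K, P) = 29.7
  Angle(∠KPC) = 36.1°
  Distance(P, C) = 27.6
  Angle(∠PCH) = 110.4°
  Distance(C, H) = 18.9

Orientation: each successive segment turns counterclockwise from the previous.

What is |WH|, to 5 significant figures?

38.627

∠KPC = 36.1° gives PC at -64.500° from the x-axis; with |PC| = 27.6, C = (18.506, 8.2438). ∠PCH = 110.4° gives CH at 5.1000° from the x-axis; with |CH| = 18.9, H = (37.331, 9.9239). Then |WH| = |H − W| = 38.627.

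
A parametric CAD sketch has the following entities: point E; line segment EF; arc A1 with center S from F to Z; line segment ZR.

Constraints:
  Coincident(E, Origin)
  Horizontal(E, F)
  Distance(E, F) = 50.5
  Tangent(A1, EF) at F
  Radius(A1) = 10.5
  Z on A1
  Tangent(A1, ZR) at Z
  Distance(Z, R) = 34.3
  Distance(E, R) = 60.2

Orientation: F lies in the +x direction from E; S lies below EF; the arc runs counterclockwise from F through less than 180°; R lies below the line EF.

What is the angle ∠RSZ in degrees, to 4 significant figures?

72.98°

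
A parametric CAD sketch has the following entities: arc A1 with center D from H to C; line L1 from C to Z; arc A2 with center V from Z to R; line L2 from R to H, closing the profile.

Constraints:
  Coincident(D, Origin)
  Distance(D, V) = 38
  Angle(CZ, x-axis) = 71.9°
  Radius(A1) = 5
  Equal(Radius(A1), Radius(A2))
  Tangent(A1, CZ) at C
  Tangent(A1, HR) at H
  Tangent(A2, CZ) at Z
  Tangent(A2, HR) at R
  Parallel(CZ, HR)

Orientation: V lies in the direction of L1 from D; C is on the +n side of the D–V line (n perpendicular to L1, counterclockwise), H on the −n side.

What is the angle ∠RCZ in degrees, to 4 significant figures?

14.74°

The slot axis is L1's direction at 71.9°, so u = (cos 71.9°, sin 71.9°) = (0.3107, 0.9505) and n = (−sin 71.9°, cos 71.9°) = (-0.9505, 0.3107). D is at the origin and V lies 38.0 along u from D, so V = 38.0·u = (11.81, 36.12). Tangency of A1 to both parallel lines with radius 5.0 puts C and H at D ± 5.0·n: C = (-4.753, 1.553), H = (4.753, -1.553). Equal radii place Z and R the same way about V: Z = V + 5.0·n = (7.053, 37.67), R = V − 5.0·n = (16.56, 34.57). Then cos ∠RCZ = CR·CZ / (|CR||CZ|), giving 14.74°.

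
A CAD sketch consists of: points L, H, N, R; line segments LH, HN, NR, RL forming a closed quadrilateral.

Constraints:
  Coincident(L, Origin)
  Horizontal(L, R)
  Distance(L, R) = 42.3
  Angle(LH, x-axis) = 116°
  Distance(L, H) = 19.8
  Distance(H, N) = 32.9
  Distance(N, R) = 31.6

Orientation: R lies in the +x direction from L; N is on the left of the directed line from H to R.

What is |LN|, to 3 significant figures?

34.4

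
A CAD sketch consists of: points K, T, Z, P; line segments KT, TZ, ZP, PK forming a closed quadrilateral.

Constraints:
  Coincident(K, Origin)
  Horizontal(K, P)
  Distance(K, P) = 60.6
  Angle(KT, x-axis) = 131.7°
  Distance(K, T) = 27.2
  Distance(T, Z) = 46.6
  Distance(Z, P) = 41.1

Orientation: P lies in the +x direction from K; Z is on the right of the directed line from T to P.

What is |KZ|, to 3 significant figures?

21.0

Checks: |TZ| = 46.60 ✓; |ZP| = 41.10 ✓.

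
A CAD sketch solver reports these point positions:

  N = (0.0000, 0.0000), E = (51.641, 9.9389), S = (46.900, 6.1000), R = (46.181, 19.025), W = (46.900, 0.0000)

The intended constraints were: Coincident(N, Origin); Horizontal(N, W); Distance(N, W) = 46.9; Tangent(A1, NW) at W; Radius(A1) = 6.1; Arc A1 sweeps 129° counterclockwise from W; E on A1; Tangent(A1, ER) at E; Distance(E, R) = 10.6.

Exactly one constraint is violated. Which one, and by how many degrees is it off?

Tangent(A1, ER) at E — off by 8.00°.

N = (0.00, 0.00) ✓; N.y = 0.00, W.y = 0.00 ✓; |NW| = 46.90 ✓; ∠(SW, WN) = 90.00° ✓; |SW| = 6.100 ✓; bearing(S→E) − bearing(S→W) = 129.0° ✓; |SE| = 6.100 ✓; ∠(SE, ER) = 98.00° ✗; |ER| = 10.60 ✓.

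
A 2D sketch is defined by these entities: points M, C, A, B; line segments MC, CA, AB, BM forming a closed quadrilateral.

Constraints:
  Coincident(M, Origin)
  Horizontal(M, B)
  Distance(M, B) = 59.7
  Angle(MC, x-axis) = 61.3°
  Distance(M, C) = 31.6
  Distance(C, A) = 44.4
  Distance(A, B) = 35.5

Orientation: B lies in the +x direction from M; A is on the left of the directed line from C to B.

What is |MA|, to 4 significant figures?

68.76

Checks: MC at 61.30° ✓; |CA| = 44.40 ✓; |AB| = 35.50 ✓.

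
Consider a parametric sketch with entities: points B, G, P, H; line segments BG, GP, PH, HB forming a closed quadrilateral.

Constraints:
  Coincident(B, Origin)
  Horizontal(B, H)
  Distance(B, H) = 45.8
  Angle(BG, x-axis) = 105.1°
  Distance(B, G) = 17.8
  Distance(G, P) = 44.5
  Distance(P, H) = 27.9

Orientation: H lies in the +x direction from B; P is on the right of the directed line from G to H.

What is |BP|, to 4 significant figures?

29.26

Checks: |GP| = 44.50 ✓; |PH| = 27.90 ✓.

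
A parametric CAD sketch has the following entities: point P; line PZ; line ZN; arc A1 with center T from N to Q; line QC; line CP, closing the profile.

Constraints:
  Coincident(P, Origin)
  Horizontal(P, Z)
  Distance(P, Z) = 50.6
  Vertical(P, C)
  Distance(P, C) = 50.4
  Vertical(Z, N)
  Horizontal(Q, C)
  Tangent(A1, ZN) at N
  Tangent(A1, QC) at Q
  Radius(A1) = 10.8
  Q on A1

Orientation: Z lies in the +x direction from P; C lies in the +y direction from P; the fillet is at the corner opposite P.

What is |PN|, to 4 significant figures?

64.25

P is at the origin; PZ is horizontal with |PZ| = 50.6 and Z on the +x side, so Z = (50.60, 0.000). P and C share the same x with |PC| = 50.4 and C on the +y side, so C = (0.000, 50.40). The virtual corner opposite P is at (50.60, 50.40). The tangent condition forces TN to be normal to ZN and tangency of A1 to QC means the radius TQ is perpendicular to QC, with radius 10.8, so the center T sits 10.8 in from both sides at T = (39.80, 39.60). That places the tangent points at N = (50.60, 39.60) on ZN and Q = (39.80, 50.40) on QC. Then |PN| = |N − P| = 64.25.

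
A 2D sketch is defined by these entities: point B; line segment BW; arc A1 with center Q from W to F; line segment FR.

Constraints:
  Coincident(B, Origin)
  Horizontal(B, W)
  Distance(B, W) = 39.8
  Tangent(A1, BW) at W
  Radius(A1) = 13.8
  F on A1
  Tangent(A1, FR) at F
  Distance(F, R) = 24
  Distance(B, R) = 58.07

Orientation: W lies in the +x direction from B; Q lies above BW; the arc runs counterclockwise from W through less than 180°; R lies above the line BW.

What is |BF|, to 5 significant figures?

55.796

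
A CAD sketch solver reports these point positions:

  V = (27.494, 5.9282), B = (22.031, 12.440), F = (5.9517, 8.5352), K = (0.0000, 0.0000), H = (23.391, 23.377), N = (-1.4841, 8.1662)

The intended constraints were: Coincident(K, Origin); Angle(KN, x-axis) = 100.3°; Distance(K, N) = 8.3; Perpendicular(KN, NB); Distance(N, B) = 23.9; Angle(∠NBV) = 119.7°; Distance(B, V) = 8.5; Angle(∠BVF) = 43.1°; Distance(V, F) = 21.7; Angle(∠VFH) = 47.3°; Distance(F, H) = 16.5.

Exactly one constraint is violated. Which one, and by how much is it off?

Distance(F, H) = 16.5 — off by 6.40.

K = (0.00, 0.00) ✓; KN at 100.3° ✓; |KN| = 8.300 ✓; ∠(KN, NB) = 90.00° ✓; |NB| = 23.90 ✓; ∠NBV = 119.7° ✓; |BV| = 8.500 ✓; ∠BVF = 43.11° ✓; |VF| = 21.70 ✓; ∠VFH = 47.30° ✓; |FH| = 22.90 ✗.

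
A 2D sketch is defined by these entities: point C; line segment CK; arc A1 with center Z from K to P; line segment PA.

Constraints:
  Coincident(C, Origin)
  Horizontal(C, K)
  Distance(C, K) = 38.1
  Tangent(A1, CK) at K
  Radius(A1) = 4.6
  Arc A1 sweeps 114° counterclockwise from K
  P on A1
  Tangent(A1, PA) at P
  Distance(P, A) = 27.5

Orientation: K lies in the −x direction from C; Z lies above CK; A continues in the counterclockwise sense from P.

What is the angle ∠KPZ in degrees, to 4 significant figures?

33.00°

C is at the origin; CK is horizontal with |CK| = 38.1 and K on the −x side, so K = (-38.10, 0.000). Tangency of A1 to CK means the radius ZK is perpendicular to CK, so Z = K + (0, 4.6) = (-38.10, 4.600). On A1, K sits at bearing -90° from Z; a 114° counterclockwise sweep puts P at bearing 24°, so P = Z + 4.6·(cos 24°, sin 24°) = (-33.90, 6.471). Then cos ∠KPZ = PK·PZ / (|PK||PZ|), giving 33.00°.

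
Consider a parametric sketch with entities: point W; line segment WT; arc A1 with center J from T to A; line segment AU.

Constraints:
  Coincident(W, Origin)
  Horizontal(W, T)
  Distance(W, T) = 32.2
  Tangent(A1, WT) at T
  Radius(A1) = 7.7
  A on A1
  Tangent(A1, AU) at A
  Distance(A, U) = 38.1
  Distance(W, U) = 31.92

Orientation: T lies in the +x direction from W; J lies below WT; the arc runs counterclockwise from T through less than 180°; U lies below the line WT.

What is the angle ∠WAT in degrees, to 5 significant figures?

149.12°

W is at the origin; W and T share the same y with |WT| = 32.2 and T on the +x side, so T = (32.200, 0.0000). Since A1 is tangent to WT there, JT ⟂ WT, so J = T + (0, -7.7) = (32.200, -7.7000). Since JA ⟂ AU (tangency), |JU| = √(7.7² + 38.1²) = 38.870 regardless of where A sits on A1. So U lies on both circle(W, 31.92) and circle(J, 38.870); the below-WT intersection is U = (1.7592, -31.871). A is the foot of the tangent from U: A = (26.312, -2.7379).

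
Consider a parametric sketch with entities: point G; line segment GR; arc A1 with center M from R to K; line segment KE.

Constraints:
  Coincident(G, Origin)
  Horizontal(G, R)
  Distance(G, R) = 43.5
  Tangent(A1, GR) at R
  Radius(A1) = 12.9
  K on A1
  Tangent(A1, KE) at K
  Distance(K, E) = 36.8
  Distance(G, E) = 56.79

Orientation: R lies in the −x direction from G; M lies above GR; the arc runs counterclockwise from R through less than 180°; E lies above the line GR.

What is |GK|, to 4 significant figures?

32.97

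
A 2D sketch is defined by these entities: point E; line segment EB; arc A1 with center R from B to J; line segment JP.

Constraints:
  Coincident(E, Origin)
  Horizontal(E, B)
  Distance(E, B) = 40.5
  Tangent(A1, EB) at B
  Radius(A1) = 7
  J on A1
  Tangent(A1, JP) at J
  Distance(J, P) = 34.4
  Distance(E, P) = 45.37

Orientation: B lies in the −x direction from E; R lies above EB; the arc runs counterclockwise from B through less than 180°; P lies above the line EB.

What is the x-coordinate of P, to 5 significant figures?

-24.448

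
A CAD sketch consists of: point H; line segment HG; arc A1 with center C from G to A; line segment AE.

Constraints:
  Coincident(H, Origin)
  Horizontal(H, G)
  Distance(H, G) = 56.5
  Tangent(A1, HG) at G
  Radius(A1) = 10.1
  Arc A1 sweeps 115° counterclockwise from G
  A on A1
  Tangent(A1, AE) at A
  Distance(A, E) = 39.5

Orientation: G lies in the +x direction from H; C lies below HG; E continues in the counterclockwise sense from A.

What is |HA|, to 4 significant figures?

49.48

A1 meets HG tangentially, so CG is at right angles to HG, so C = G + (0, -10.1) = (56.50, -10.10). On A1, G sits at bearing 90° from C; a 115° counterclockwise sweep puts A at bearing 205°, so A = C + 10.1·(cos 205°, sin 205°) = (47.35, -14.37). Then |HA| = |A − H| = 49.48.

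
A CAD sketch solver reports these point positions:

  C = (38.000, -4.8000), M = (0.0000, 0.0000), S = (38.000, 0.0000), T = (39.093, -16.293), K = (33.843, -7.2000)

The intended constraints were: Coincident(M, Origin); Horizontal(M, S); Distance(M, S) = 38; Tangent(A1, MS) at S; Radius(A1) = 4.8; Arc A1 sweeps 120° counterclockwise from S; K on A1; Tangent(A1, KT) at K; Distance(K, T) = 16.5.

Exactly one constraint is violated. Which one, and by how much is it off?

Distance(K, T) = 16.5 — off by 6.00.

M = (0.00, 0.00) ✓; M.y = 0.00, S.y = 0.00 ✓; |MS| = 38.00 ✓; ∠(CS, SM) = 90.00° ✓; |CS| = 4.800 ✓; bearing(C→K) − bearing(C→S) = 120.0° ✓; |CK| = 4.800 ✓; ∠(CK, KT) = 90.00° ✓; |KT| = 10.50 ✗.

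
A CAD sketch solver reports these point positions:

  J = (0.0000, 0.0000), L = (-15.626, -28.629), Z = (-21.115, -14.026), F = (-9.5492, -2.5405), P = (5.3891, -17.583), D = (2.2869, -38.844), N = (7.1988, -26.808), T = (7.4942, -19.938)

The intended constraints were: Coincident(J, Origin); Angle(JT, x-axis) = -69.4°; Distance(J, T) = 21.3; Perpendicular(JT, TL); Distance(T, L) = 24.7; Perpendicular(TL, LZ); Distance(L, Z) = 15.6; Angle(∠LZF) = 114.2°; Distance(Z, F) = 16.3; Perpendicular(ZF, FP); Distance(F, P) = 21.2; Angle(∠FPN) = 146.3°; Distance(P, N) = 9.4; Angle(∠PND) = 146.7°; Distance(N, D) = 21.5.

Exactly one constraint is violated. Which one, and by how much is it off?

Distance(N, D) = 21.5 — off by 8.50.

J = (0.00, 0.00) ✓; JT at -69.40° ✓; |JT| = 21.30 ✓; ∠(JT, TL) = 90.00° ✓; |TL| = 24.70 ✓; ∠(TL, LZ) = 90.00° ✓; |LZ| = 15.60 ✓; ∠LZF = 114.2° ✓; |ZF| = 16.30 ✓; ∠(ZF, FP) = 90.00° ✓; |FP| = 21.20 ✓; ∠FPN = 146.3° ✓; |PN| = 9.401 ✓; ∠PND = 146.7° ✓; |ND| = 13.00 ✗.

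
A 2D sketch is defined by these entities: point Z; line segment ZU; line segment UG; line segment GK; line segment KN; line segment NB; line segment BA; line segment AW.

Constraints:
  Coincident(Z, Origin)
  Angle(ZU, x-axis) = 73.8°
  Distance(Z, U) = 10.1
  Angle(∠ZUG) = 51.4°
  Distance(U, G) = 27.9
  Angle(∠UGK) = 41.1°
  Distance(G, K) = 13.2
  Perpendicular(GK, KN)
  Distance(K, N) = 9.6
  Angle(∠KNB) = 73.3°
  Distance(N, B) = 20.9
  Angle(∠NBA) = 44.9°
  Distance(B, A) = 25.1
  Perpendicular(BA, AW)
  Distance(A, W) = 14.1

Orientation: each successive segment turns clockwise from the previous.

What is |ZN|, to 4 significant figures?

8.374

∠UGK = 41.1° gives GK at 166.3° from the x-axis; with |GK| = 13.2, K = (6.076, -9.973). GK is perpendicular to KN, so KN runs at 76.30°; with |KN| = 9.6, N = (8.349, -0.6462). Then |ZN| = |N − Z| = 8.374.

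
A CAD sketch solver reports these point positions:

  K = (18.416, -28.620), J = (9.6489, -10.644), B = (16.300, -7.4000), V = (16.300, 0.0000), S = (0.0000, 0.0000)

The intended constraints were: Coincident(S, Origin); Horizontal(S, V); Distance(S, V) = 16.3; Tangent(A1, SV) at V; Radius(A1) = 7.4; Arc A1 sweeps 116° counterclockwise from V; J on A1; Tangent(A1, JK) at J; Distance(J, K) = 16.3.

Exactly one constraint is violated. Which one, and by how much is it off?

Distance(J, K) = 16.3 — off by 3.70.

S = (0.00, 0.00) ✓; S.y = 0.00, V.y = 0.00 ✓; |SV| = 16.30 ✓; ∠(BV, VS) = 90.00° ✓; |BV| = 7.400 ✓; bearing(B→J) − bearing(B→V) = 116.0° ✓; |BJ| = 7.400 ✓; ∠(BJ, JK) = 90.00° ✓; |JK| = 20.00 ✗.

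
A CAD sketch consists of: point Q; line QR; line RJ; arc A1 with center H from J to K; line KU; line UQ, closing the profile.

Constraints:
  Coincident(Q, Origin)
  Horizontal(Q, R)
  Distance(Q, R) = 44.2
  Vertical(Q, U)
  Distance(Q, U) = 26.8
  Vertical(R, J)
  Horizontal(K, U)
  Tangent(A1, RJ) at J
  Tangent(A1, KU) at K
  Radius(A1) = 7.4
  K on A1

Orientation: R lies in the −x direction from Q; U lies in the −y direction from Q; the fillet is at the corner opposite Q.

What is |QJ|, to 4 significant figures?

48.27

Q is at the origin; Q and R share the same y with |QR| = 44.2 and R on the −x side, so R = (-44.20, 0.000). QU is vertical with |QU| = 26.8 and U on the −y side, so U = (0.000, -26.80). The virtual corner opposite Q is at (-44.20, -26.80). A1 meets RJ tangentially, so HJ is at right angles to RJ and A1 meets KU tangentially, so HK is at right angles to KU, with radius 7.4, so the center H sits 7.4 in from both sides at H = (-36.80, -19.40). That places the tangent points at J = (-44.20, -19.40) on RJ and K = (-36.80, -26.80) on KU. Then |QJ| = |J − Q| = 48.27.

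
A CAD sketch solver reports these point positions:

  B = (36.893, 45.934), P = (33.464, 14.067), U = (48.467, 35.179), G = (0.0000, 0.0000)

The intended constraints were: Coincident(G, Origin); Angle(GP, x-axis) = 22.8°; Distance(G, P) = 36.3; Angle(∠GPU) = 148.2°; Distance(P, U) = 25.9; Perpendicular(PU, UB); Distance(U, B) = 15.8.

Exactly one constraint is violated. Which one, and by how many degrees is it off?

Perpendicular(PU, UB) — off by 7.50°.

G = (0.00, 0.00) ✓; GP at 22.80° ✓; |GP| = 36.30 ✓; ∠GPU = 148.2° ✓; |PU| = 25.90 ✓; ∠(PU, UB) = 82.50° ✗; |UB| = 15.80 ✓.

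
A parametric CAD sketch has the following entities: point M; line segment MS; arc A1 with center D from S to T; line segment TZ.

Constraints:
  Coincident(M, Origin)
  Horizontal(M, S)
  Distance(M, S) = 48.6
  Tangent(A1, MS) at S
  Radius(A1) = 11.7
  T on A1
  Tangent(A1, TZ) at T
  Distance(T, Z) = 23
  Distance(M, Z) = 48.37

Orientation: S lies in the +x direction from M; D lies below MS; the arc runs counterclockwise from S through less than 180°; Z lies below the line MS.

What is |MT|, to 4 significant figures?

38.45

M is at the origin; M and S share the same y with |MS| = 48.6 and S on the +x side, so S = (48.60, 0.000). Since A1 is tangent to MS there, DS ⟂ MS, so D = S + (0, -11.7) = (48.60, -11.70). Since DT ⟂ TZ (tangency), |DZ| = √(11.7² + 23.0²) = 25.80 regardless of where T sits on A1. So Z lies on both circle(M, 48.37) and circle(D, 25.80); the below-MS intersection is Z = (34.85, -33.54). T is the foot of the tangent from Z: T = (36.95, -10.63).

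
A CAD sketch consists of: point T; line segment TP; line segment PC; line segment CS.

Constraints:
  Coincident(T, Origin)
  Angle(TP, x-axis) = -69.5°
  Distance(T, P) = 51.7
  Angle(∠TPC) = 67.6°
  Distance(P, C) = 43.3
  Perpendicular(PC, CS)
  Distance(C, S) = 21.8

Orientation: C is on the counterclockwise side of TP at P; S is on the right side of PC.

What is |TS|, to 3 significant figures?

73.5

∠TPC = 67.6°, so PC runs at -69.5° + (180° − 67.6°) = 42.9° from the x-axis; with |PC| = 43.3, C = P + 43.3·(cos 42.9°, sin 42.9°) = (49.8, -19.0). PC ⟂ CS; with |CS| = 21.8 on the right of PC, S = C + 21.8·(0.681, -0.733) = (64.7, -34.9). Then |TS| = |S − T| = 73.5.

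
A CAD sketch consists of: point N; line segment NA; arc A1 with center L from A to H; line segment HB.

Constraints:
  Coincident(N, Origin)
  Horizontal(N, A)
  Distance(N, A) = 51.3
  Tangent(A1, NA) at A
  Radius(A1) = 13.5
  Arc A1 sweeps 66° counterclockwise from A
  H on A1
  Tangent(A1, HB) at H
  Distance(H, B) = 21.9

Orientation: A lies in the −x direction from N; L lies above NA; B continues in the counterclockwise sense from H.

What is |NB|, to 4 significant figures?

41.09

N is at the origin; N and A share the same y with |NA| = 51.3 and A on the −x side, so A = (-51.30, 0.000). The tangent condition forces LA to be normal to NA, so L = A + (0, 13.5) = (-51.30, 13.50). On A1, A sits at bearing -90° from L; a 66° counterclockwise sweep puts H at bearing -24°, so H = L + 13.5·(cos -24°, sin -24°) = (-38.97, 8.009). The tangent condition forces LH to be normal to HB, so HB runs along (−sin -24°, cos -24°); with |HB| = 21.9, B = (-30.06, 28.02). Then |NB| = |B − N| = 41.09.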